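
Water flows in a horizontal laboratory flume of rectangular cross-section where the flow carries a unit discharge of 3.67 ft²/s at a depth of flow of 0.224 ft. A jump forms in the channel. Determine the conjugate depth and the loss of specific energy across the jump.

y₂ = 1.82 ft; ΔE = 2.51 ft

V₁ = q/y₁ = 3.67/0.224 = 16.4 ft/s. Fr₁ = V₁/√(g·y₁) = 16.4/√(32.2×0.224) = 6.10.
Bélanger equation: y₂/y₁ = ½[√(1 + 8Fr₁²) − 1] = ½[√298.7 − 1] = 8.14.
y₂ = 8.14 × 0.224 = 1.82 ft.
V₂ = q/y₂ = 3.67/1.82 = 2.01 ft/s. E₁ = y₁ + V₁²/2g = 4.39 ft; E₂ = y₂ + V₂²/2g = 1.89 ft. ΔE = E₁ − E₂ = 2.51 ft.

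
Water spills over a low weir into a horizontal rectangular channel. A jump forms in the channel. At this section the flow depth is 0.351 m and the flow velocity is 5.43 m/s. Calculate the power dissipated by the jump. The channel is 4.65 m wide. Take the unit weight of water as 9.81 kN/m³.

P = 39.5 kW

Fr₁ = V₁/√(g·y₁) = 5.43/√(9.81×0.351) = 2.93.
Conjugate-depth relation: y₂/y₁ = ½[√(1 + 8Fr₁²) − 1] = ½[√69.50 − 1] = 3.67.
y₂ = 3.67 × 0.351 = 1.29 m.
q = V₁·y₁ = 5.43 × 0.351 = 1.91 m²/s. V₂ = q/y₂ = 1.91/1.29 = 1.48 m/s. E₁ = y₁ + V₁²/2g = 1.85 m; E₂ = y₂ + V₂²/2g = 1.40 m. ΔE = E₁ − E₂ = 0.455 m.
Q = q·b = 1.91 × 4.65 = 8.86 m³/s. P = γ·Q·ΔE = 9.81 × 8.86 × 0.455 = 39.5 kW.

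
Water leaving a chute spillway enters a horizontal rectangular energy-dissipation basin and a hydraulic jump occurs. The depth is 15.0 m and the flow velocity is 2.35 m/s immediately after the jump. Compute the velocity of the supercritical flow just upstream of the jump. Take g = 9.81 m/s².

V₁ = 33.5 m/s

Fr₂ = V₂/√(g·y₂) = 2.35/√(9.81×15.0) = 0.194.
The Bélanger relation is symmetric: y₁/y₂ = ½[√(1 + 8Fr₂²) − 1] = ½[√1.300 − 1] = 0.0701.
y₁ = 0.0701 × 15.0 = 1.05 m.
V₁ = q/y₁ = 35.2/1.05 = 33.5 m/s.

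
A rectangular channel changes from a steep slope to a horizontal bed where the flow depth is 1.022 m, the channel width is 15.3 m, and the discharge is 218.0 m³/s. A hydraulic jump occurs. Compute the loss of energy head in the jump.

q = Q/b = 218.0/15.3 = 14.25 m²/s; V₁ = q/y₁ = 13.94 m/s. Fr₁ = V₁/√(g·y₁) = 4.403.
By Bélanger, y₂/y₁ = ½[√(1 + 8Fr₁²) − 1] = ½[√156.10 − 1] = 5.747.
y₂ = 5.747 × 1.022 = 5.873 m.
V₂ = q/y₂ = 14.25/5.873 = 2.426 m/s. E₁ = y₁ + V₁²/2g = 10.93 m; E₂ = y₂ + V₂²/2g = 6.173 m. ΔE = E₁ − E₂ = 4.755 m.

ΔE = 4.755 m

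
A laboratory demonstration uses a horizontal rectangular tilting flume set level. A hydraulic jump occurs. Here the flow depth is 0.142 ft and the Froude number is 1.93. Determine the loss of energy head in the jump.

ΔE = 0.0323 ft

Fr₁ = 1.93 (given).
Conjugate-depth relation: y₂/y₁ = ½[√(1 + 8Fr₁²) − 1] = ½[√30.80 − 1] = 2.27.
y₂ = 2.27 × 0.142 = 0.323 ft.
Head loss: ΔE = (y₂ − y₁)³/(4y₁y₂) = (0.323 − 0.142)³/(4×0.142×0.323) = 0.00593/0.183 = 0.0323 ft.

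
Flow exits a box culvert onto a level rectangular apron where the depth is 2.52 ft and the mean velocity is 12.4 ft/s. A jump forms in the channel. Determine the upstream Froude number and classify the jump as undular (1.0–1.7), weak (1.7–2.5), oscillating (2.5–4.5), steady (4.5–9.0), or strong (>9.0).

Fr₁ = 1.38; undular jump

Fr₁ = V₁/√(g·y₁) = 12.4/√(32.2×2.52) = 1.38.
Fr₁ = 1.38 lies in the undular range.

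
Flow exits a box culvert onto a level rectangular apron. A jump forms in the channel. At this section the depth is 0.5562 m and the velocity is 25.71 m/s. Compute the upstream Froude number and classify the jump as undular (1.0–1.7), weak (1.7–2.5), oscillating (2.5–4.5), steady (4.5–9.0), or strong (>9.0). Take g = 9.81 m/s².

Fr₁ = V₁/√(g·y₁) = 25.71/√(9.81×0.5562) = 11.01.
Fr₁ = 11.01 lies in the strong range.

Fr₁ = 11.01; strong jump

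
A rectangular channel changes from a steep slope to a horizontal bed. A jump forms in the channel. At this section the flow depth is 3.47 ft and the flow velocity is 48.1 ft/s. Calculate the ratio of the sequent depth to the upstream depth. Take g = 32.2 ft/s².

y₂/y₁ = 5.95

Fr₁ = V₁/√(g·y₁) = 48.1/√(32.2×3.47) = 4.55.
Sequent-depth ratio: y₂/y₁ = ½[√(1 + 8Fr₁²) − 1] = ½[√166.7 − 1] = 5.95.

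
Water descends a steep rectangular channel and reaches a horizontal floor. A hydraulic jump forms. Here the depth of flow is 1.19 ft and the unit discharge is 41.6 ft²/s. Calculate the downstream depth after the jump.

y₂ = 8.93 ft

V₁ = q/y₁ = 41.6/1.19 = 35.0 ft/s. Fr₁ = V₁/√(g·y₁) = 35.0/√(32.2×1.19) = 5.65.
By Bélanger, y₂/y₁ = ½[√(1 + 8Fr₁²) − 1] = ½[√256.1 − 1] = 7.50.
y₂ = 7.50 × 1.19 = 8.93 ft.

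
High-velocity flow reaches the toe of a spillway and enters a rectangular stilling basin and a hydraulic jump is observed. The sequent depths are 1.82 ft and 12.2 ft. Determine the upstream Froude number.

Fr₁ = 5.08

For a rectangular channel the momentum equation gives q² = ½·g·y₁·y₂·(y₁ + y₂) = ½×32.2×1.82×12.2×14.0 = 5012.
q = √5012 = 70.8 ft²/s.
V₁ = q/y₁ = 38.9 ft/s; Fr₁ = V₁/√(g·y₁) = 5.08.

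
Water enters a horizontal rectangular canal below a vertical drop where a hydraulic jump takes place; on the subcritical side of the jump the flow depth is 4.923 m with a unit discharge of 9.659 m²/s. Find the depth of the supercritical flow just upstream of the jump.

V₂ = q/y₂ = 9.659/4.923 = 1.962 m/s; Fr₂ = V₂/√(g·y₂) = 0.2823.
Since the conjugate-depth ratio holds either way, y₁/y₂ = ½[√(1 + 8Fr₂²) − 1] = ½[√1.6377 − 1] = 0.1399.
y₁ = 0.1399 × 4.923 = 0.6885 m.

y₁ = 0.6885 m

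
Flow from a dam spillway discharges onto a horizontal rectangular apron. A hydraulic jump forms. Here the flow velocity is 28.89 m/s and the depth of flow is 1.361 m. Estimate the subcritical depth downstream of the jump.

y₂ = 14.55 m

Fr₁ = V₁/√(g·y₁) = 28.89/√(9.81×1.361) = 7.906.
Bélanger equation: y₂/y₁ = ½[√(1 + 8Fr₁²) − 1] = ½[√501.10 − 1] = 10.69.
y₂ = 10.69 × 1.361 = 14.55 m.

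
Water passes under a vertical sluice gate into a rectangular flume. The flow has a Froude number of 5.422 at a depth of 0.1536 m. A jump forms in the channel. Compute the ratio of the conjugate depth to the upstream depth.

y₂/y₁ = 7.184

Fr₁ = 5.422 (given).
Conjugate-depth relation: y₂/y₁ = ½[√(1 + 8Fr₁²) − 1] = ½[√236.18 − 1] = 7.184.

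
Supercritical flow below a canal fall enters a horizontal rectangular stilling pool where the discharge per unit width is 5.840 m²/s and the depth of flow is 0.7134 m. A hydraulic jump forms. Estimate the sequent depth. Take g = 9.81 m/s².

y₂ = 2.786 m

V₁ = q/y₁ = 5.840/0.7134 = 8.186 m/s. Fr₁ = V₁/√(g·y₁) = 8.186/√(9.81×0.7134) = 3.094.
Sequent-depth ratio: y₂/y₁ = ½[√(1 + 8Fr₁²) − 1] = ½[√77.603 − 1] = 3.905.
y₂ = 3.905 × 0.7134 = 2.786 m.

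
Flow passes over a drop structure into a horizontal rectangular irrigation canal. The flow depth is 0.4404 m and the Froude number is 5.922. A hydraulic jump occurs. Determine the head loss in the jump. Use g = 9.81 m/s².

ΔE = 4.564 m

Fr₁ = 5.922 (given).
Sequent-depth ratio: y₂/y₁ = ½[√(1 + 8Fr₁²) − 1] = ½[√281.56 − 1] = 7.890.
y₂ = 7.890 × 0.4404 = 3.475 m.
V₁ = Fr₁·√(g·y₁) = 5.922×√(9.81×0.4404) = 12.31 m/s; q = V₁·y₁ = 5.421 m²/s. V₂ = q/y₂ = 5.421/3.475 = 1.560 m/s. E₁ = y₁ + V₁²/2g = 8.163 m; E₂ = y₂ + V₂²/2g = 3.599 m. ΔE = E₁ − E₂ = 4.564 m.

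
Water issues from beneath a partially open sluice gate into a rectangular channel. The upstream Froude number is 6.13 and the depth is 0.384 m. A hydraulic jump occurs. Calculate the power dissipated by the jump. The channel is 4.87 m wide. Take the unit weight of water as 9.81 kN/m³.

P = 949 kW

Fr₁ = 6.13 (given).
Conjugate-depth relation: y₂/y₁ = ½[√(1 + 8Fr₁²) − 1] = ½[√301.6 − 1] = 8.18.
y₂ = 8.18 × 0.384 = 3.14 m.
Head loss: ΔE = (y₂ − y₁)³/(4y₁y₂) = (3.14 − 0.384)³/(4×0.384×3.14) = 21.0/4.83 = 4.35 m.
V₁ = Fr₁·√(g·y₁) = 6.13×√(9.81×0.384) = 11.9 m/s; q = V₁·y₁ = 4.57 m²/s. Q = q·b = 4.57 × 4.87 = 22.2 m³/s. P = γ·Q·ΔE = 9.81 × 22.2 × 4.35 = 949 kW.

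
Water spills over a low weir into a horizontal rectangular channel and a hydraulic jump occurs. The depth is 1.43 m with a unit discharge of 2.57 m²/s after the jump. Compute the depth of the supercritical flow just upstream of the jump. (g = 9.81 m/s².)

V₂ = q/y₂ = 2.57/1.43 = 1.80 m/s; Fr₂ = V₂/√(g·y₂) = 0.480.
Applying the sequent-depth relation in reverse, y₁/y₂ = ½[√(1 + 8Fr₂²) − 1] = ½[√2.842 − 1] = 0.343.
y₁ = 0.343 × 1.43 = 0.490 m.

y₁ = 0.490 m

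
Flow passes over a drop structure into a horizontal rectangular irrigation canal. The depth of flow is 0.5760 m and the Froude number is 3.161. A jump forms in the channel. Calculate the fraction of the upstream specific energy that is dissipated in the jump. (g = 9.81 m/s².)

ΔE/E₁ = 0.281 (28.1%)

Fr₁ = 3.161 (given).
From the momentum equation for a rectangular channel, y₂/y₁ = ½[√(1 + 8Fr₁²) − 1] = ½[√80.935 − 1] = 3.998.
y₂ = 3.998 × 0.5760 = 2.303 m.
E₁ = y₁(1 + Fr₁²/2) = 0.5760×(1 + 3.161²/2) = 3.454 m. ΔE = (y₂ − y₁)³/(4y₁y₂) = 0.9707 m. ΔE/E₁ = 0.9707/3.454 = 0.281.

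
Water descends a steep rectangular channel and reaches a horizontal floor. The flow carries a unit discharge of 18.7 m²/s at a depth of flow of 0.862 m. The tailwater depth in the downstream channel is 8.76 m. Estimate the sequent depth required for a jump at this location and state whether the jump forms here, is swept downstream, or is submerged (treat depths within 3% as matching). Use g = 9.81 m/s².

V₁ = q/y₁ = 18.7/0.862 = 21.7 m/s. Fr₁ = V₁/√(g·y₁) = 21.7/√(9.81×0.862) = 7.46.
Conjugate-depth relation: y₂/y₁ = ½[√(1 + 8Fr₁²) − 1] = ½[√446.2 − 1] = 10.1.
y₂ = 10.1 × 0.862 = 8.67 m.
Tailwater y_tw = 8.76 m: y_tw ≈ y₂, so the jump forms here.

y₂ = 8.67 m; the jump forms here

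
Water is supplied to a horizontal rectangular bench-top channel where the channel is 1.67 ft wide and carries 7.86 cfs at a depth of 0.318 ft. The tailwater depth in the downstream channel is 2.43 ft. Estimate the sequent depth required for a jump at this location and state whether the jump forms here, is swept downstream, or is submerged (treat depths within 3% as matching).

q = Q/b = 7.86/1.67 = 4.71 ft²/s; V₁ = q/y₁ = 14.8 ft/s. Fr₁ = V₁/√(g·y₁) = 4.63.
From the momentum equation for a rectangular channel, y₂/y₁ = ½[√(1 + 8Fr₁²) − 1] = ½[√172.1 − 1] = 6.06.
y₂ = 6.06 × 0.318 = 1.93 ft.
Tailwater y_tw = 2.43 ft: y_tw > y₂, so the jump is submerged.

y₂ = 1.93 ft; the jump is submerged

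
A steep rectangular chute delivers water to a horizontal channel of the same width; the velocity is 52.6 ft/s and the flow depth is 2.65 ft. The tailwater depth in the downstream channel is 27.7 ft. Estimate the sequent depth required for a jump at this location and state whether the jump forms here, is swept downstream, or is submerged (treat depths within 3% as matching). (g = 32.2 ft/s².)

Fr₁ = V₁/√(g·y₁) = 52.6/√(32.2×2.65) = 5.69.
By Bélanger, y₂/y₁ = ½[√(1 + 8Fr₁²) − 1] = ½[√260.4 − 1] = 7.57.
y₂ = 7.57 × 2.65 = 20.1 ft.
Tailwater y_tw = 27.7 ft: y_tw > y₂, so the jump is submerged.

y₂ = 20.1 ft; the jump is submerged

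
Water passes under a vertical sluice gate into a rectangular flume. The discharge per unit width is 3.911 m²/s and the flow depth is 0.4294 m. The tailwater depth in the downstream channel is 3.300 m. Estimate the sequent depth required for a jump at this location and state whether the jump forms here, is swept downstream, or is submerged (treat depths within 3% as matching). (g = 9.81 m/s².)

V₁ = q/y₁ = 3.911/0.4294 = 9.108 m/s. Fr₁ = V₁/√(g·y₁) = 9.108/√(9.81×0.4294) = 4.438.
By Bélanger, y₂/y₁ = ½[√(1 + 8Fr₁²) − 1] = ½[√158.55 − 1] = 5.796.
y₂ = 5.796 × 0.4294 = 2.489 m.
Tailwater y_tw = 3.300 m: y_tw > y₂, so the jump is submerged.

y₂ = 2.489 m; the jump is submerged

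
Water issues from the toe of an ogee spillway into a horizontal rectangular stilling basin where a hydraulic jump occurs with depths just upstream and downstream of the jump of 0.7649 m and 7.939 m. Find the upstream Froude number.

For a rectangular channel the momentum equation gives q² = ½·g·y₁·y₂·(y₁ + y₂) = ½×9.81×0.7649×7.939×8.704 = 259.3.
q = √259.3 = 16.10 m²/s.
V₁ = q/y₁ = 21.05 m/s; Fr₁ = V₁/√(g·y₁) = 7.685.

Fr₁ = 7.685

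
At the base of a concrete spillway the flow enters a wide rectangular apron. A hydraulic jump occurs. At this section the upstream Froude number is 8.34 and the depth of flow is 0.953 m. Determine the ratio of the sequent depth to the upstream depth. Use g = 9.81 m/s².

y₂/y₁ = 11.3

Fr₁ = 8.34 (given).
By Bélanger, y₂/y₁ = ½[√(1 + 8Fr₁²) − 1] = ½[√557.4 − 1] = 11.3.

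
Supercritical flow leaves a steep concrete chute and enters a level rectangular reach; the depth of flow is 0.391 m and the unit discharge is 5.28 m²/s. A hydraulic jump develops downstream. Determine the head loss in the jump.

V₁ = q/y₁ = 5.28/0.391 = 13.5 m/s. Fr₁ = V₁/√(g·y₁) = 13.5/√(9.81×0.391) = 6.90.
Sequent-depth ratio: y₂/y₁ = ½[√(1 + 8Fr₁²) − 1] = ½[√381.3 − 1] = 9.26.
y₂ = 9.26 × 0.391 = 3.62 m.
V₂ = q/y₂ = 5.28/3.62 = 1.46 m/s. E₁ = y₁ + V₁²/2g = 9.69 m; E₂ = y₂ + V₂²/2g = 3.73 m. ΔE = E₁ − E₂ = 5.95 m.

ΔE = 5.95 m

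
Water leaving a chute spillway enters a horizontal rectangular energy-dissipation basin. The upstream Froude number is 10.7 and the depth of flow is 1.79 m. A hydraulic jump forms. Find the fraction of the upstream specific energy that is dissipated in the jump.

ΔE/E₁ = 0.744 (74.4%)

Fr₁ = 10.7 (given).
Sequent-depth ratio: y₂/y₁ = ½[√(1 + 8Fr₁²) − 1] = ½[√916.9 − 1] = 14.6.
y₂ = 14.6 × 1.79 = 26.2 m.
E₁ = y₁(1 + Fr₁²/2) = 1.79×(1 + 10.7²/2) = 104 m. ΔE = (y₂ − y₁)³/(4y₁y₂) = 77.6 m. ΔE/E₁ = 77.6/104 = 0.744.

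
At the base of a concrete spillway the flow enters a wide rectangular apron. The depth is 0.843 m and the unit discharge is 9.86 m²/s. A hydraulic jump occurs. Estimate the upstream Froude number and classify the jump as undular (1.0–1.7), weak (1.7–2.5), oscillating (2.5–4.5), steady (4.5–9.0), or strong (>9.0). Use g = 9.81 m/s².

V₁ = q/y₁ = 9.86/0.843 = 11.7 m/s. Fr₁ = V₁/√(g·y₁) = 11.7/√(9.81×0.843) = 4.07.
Fr₁ = 4.07 lies in the oscillating range.

Fr₁ = 4.07; oscillating jump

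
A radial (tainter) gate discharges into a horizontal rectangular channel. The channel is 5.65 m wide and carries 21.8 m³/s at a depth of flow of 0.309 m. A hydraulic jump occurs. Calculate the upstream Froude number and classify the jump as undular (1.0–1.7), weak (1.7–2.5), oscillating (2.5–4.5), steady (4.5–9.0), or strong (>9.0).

q = Q/b = 21.8/5.65 = 3.86 m²/s; V₁ = q/y₁ = 12.5 m/s. Fr₁ = V₁/√(g·y₁) = 7.17.
Fr₁ = 7.17 lies in the steady range.

Fr₁ = 7.17; steady jump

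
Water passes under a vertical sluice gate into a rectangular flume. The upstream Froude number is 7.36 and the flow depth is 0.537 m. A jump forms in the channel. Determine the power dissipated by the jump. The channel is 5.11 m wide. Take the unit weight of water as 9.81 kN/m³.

Fr₁ = 7.36 (given).
Bélanger equation: y₂/y₁ = ½[√(1 + 8Fr₁²) − 1] = ½[√434.4 − 1] = 9.92.
y₂ = 9.92 × 0.537 = 5.33 m.
V₁ = Fr₁·√(g·y₁) = 7.36×√(9.81×0.537) = 16.9 m/s; q = V₁·y₁ = 9.07 m²/s. V₂ = q/y₂ = 9.07/5.33 = 1.70 m/s. E₁ = y₁ + V₁²/2g = 15.1 m; E₂ = y₂ + V₂²/2g = 5.48 m. ΔE = E₁ − E₂ = 9.61 m.
Q = q·b = 9.07 × 5.11 = 46.4 m³/s. P = γ·Q·ΔE = 9.81 × 46.4 × 9.61 = 4368 kW.

P = 4368 kW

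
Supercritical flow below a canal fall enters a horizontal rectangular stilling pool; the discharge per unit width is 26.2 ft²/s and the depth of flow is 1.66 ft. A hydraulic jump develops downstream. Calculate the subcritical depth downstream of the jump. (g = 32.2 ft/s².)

V₁ = q/y₁ = 26.2/1.66 = 15.8 ft/s. Fr₁ = V₁/√(g·y₁) = 15.8/√(32.2×1.66) = 2.16.
By Bélanger, y₂/y₁ = ½[√(1 + 8Fr₁²) − 1] = ½[√38.28 − 1] = 2.59.
y₂ = 2.59 × 1.66 = 4.31 ft.

y₂ = 4.31 ft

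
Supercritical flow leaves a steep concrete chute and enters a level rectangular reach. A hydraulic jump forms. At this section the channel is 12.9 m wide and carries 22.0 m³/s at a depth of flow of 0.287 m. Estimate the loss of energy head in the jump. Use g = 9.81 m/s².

ΔE = 0.698 m

q = Q/b = 22.0/12.9 = 1.71 m²/s; V₁ = q/y₁ = 5.94 m/s. Fr₁ = V₁/√(g·y₁) = 3.54.
By Bélanger, y₂/y₁ = ½[√(1 + 8Fr₁²) − 1] = ½[√101.3 − 1] = 4.53.
y₂ = 4.53 × 0.287 = 1.30 m.
V₂ = q/y₂ = 1.71/1.30 = 1.31 m/s. E₁ = y₁ + V₁²/2g = 2.09 m; E₂ = y₂ + V₂²/2g = 1.39 m. ΔE = E₁ − E₂ = 0.698 m.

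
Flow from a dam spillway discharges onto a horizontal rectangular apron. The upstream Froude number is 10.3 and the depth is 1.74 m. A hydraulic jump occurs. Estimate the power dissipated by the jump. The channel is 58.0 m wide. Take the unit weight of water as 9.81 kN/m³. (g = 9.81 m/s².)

P = 2910429 kW

Fr₁ = 10.3 (given).
Bélanger equation: y₂/y₁ = ½[√(1 + 8Fr₁²) − 1] = ½[√849.7 − 1] = 14.1.
y₂ = 14.1 × 1.74 = 24.5 m.
Head loss: ΔE = (y₂ − y₁)³/(4y₁y₂) = (24.5 − 1.74)³/(4×1.74×24.5) = 11775/170 = 69.1 m.
V₁ = Fr₁·√(g·y₁) = 10.3×√(9.81×1.74) = 42.6 m/s; q = V₁·y₁ = 74.0 m²/s. Q = q·b = 74.0 × 58.0 = 4295 m³/s. P = γ·Q·ΔE = 9.81 × 4295 × 69.1 = 2910429 kW.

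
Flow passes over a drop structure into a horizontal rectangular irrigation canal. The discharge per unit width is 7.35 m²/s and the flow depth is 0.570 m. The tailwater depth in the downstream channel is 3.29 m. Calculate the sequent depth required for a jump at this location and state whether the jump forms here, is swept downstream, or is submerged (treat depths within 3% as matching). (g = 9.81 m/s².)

V₁ = q/y₁ = 7.35/0.570 = 12.9 m/s. Fr₁ = V₁/√(g·y₁) = 12.9/√(9.81×0.570) = 5.45.
By Bélanger, y₂/y₁ = ½[√(1 + 8Fr₁²) − 1] = ½[√238.9 − 1] = 7.23.
y₂ = 7.23 × 0.570 = 4.12 m.
Tailwater y_tw = 3.29 m: y_tw < y₂, so the jump is swept downstream.

y₂ = 4.12 m; the jump is swept downstream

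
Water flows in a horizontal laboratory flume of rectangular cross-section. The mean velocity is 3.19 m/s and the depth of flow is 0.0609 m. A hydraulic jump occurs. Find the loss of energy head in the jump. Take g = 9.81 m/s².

Fr₁ = V₁/√(g·y₁) = 3.19/√(9.81×0.0609) = 4.13.
Sequent-depth ratio: y₂/y₁ = ½[√(1 + 8Fr₁²) − 1] = ½[√137.3 − 1] = 5.36.
y₂ = 5.36 × 0.0609 = 0.326 m.
q = V₁·y₁ = 3.19 × 0.0609 = 0.194 m²/s. V₂ = q/y₂ = 0.194/0.326 = 0.595 m/s. E₁ = y₁ + V₁²/2g = 0.580 m; E₂ = y₂ + V₂²/2g = 0.344 m. ΔE = E₁ − E₂ = 0.235 m.

ΔE = 0.235 m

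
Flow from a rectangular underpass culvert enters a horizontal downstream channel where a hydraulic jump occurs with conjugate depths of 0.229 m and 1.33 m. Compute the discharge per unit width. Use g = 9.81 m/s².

q = 1.53 m²/s

For a rectangular channel the momentum equation gives q² = ½·g·y₁·y₂·(y₁ + y₂) = ½×9.81×0.229×1.33×1.56 = 2.33.
q = √2.33 = 1.53 m²/s.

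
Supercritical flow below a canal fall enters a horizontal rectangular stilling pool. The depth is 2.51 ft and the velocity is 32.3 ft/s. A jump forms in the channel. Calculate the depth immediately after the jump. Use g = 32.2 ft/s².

y₂ = 11.6 ft

Fr₁ = V₁/√(g·y₁) = 32.3/√(32.2×2.51) = 3.59.
Bélanger equation: y₂/y₁ = ½[√(1 + 8Fr₁²) − 1] = ½[√104.3 − 1] = 4.61.
y₂ = 4.61 × 2.51 = 11.6 ft.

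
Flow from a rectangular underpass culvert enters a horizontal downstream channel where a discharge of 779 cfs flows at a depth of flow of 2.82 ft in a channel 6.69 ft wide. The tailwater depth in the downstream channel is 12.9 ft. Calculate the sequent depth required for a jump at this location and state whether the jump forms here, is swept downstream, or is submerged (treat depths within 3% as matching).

y₂ = 15.9 ft; the jump is swept downstream

q = Q/b = 779/6.69 = 116 ft²/s; V₁ = q/y₁ = 41.3 ft/s. Fr₁ = V₁/√(g·y₁) = 4.33.
From the momentum equation for a rectangular channel, y₂/y₁ = ½[√(1 + 8Fr₁²) − 1] = ½[√151.2 − 1] = 5.65.
y₂ = 5.65 × 2.82 = 15.9 ft.
Tailwater y_tw = 12.9 ft: y_tw < y₂, so the jump is swept downstream.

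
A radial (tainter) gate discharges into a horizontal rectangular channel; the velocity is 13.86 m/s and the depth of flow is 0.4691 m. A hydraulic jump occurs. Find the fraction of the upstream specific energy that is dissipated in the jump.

ΔE/E₁ = 0.592 (59.2%)

Fr₁ = V₁/√(g·y₁) = 13.86/√(9.81×0.4691) = 6.461.
By Bélanger, y₂/y₁ = ½[√(1 + 8Fr₁²) − 1] = ½[√334.95 − 1] = 8.651.
y₂ = 8.651 × 0.4691 = 4.058 m.
E₁ = y₁ + V₁²/2g = 10.26 m. ΔE = (y₂ − y₁)³/(4y₁y₂) = 6.071 m. ΔE/E₁ = 6.071/10.26 = 0.592.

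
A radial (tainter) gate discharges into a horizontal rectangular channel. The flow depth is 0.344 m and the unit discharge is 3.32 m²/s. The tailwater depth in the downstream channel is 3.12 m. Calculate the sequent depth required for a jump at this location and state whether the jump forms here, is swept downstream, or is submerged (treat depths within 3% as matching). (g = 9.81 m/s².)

V₁ = q/y₁ = 3.32/0.344 = 9.65 m/s. Fr₁ = V₁/√(g·y₁) = 9.65/√(9.81×0.344) = 5.25.
Conjugate-depth relation: y₂/y₁ = ½[√(1 + 8Fr₁²) − 1] = ½[√221.8 − 1] = 6.95.
y₂ = 6.95 × 0.344 = 2.39 m.
Tailwater y_tw = 3.12 m: y_tw > y₂, so the jump is submerged.

y₂ = 2.39 m; the jump is submerged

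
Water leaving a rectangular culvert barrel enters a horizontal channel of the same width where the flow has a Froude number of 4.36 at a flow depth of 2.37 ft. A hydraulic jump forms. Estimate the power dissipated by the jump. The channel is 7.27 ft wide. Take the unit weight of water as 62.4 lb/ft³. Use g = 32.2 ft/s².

P = 798 hp

Fr₁ = 4.36 (given).
Conjugate-depth relation: y₂/y₁ = ½[√(1 + 8Fr₁²) − 1] = ½[√153.1 − 1] = 5.69.
y₂ = 5.69 × 2.37 = 13.5 ft.
V₁ = Fr₁·√(g·y₁) = 4.36×√(32.2×2.37) = 38.1 ft/s; q = V₁·y₁ = 90.3 ft²/s. V₂ = q/y₂ = 90.3/13.5 = 6.70 ft/s. E₁ = y₁ + V₁²/2g = 24.9 ft; E₂ = y₂ + V₂²/2g = 14.2 ft. ΔE = E₁ − E₂ = 10.7 ft.
Q = q·b = 90.3 × 7.27 = 656 cfs. P = γ·Q·ΔE/550 = 62.4 × 656 × 10.7 / 550 = 798 hp.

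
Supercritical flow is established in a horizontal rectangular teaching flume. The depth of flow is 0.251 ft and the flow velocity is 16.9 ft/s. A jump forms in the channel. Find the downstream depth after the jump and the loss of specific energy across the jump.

y₂ = 1.99 ft; ΔE = 2.63 ft

Fr₁ = V₁/√(g·y₁) = 16.9/√(32.2×0.251) = 5.94.
Sequent-depth ratio: y₂/y₁ = ½[√(1 + 8Fr₁²) − 1] = ½[√283.7 − 1] = 7.92.
y₂ = 7.92 × 0.251 = 1.99 ft.
q = V₁·y₁ = 16.9 × 0.251 = 4.24 ft²/s. V₂ = q/y₂ = 4.24/1.99 = 2.13 ft/s. E₁ = y₁ + V₁²/2g = 4.69 ft; E₂ = y₂ + V₂²/2g = 2.06 ft. ΔE = E₁ − E₂ = 2.63 ft.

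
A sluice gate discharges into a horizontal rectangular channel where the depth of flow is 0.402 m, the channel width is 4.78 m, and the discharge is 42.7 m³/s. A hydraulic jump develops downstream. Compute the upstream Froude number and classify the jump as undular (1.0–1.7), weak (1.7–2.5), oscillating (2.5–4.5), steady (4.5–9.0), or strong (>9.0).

Fr₁ = 11.2; strong jump

q = Q/b = 42.7/4.78 = 8.93 m²/s; V₁ = q/y₁ = 22.2 m/s. Fr₁ = V₁/√(g·y₁) = 11.2.
Fr₁ = 11.2 lies in the strong range.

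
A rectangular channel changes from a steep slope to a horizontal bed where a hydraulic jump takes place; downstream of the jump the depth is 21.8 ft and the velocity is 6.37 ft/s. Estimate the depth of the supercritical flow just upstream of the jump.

Fr₂ = V₂/√(g·y₂) = 6.37/√(32.2×21.8) = 0.240.
Applying the sequent-depth relation in reverse, y₁/y₂ = ½[√(1 + 8Fr₂²) − 1] = ½[√1.462 − 1] = 0.105.
y₁ = 0.105 × 21.8 = 2.28 ft.

y₁ = 2.28 ft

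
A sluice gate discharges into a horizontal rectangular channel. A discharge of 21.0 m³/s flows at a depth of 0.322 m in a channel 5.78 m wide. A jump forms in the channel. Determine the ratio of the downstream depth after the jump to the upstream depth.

y₂/y₁ = 8.49

q = Q/b = 21.0/5.78 = 3.63 m²/s; V₁ = q/y₁ = 11.3 m/s. Fr₁ = V₁/√(g·y₁) = 6.35.
Conjugate-depth relation: y₂/y₁ = ½[√(1 + 8Fr₁²) − 1] = ½[√323.4 − 1] = 8.49.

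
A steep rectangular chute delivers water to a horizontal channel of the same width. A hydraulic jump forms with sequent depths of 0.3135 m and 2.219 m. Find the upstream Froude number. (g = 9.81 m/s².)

Fr₁ = 5.347

For a rectangular channel the momentum equation gives q² = ½·g·y₁·y₂·(y₁ + y₂) = ½×9.81×0.3135×2.219×2.532 = 8.641.
q = √8.641 = 2.940 m²/s.
V₁ = q/y₁ = 9.377 m/s; Fr₁ = V₁/√(g·y₁) = 5.347.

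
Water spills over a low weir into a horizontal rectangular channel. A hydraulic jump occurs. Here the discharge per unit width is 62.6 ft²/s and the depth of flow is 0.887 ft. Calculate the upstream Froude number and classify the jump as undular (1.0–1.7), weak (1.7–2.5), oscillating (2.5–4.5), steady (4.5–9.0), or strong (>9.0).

V₁ = q/y₁ = 62.6/0.887 = 70.6 ft/s. Fr₁ = V₁/√(g·y₁) = 70.6/√(32.2×0.887) = 13.2.
Fr₁ = 13.2 lies in the strong range.

Fr₁ = 13.2; strong jump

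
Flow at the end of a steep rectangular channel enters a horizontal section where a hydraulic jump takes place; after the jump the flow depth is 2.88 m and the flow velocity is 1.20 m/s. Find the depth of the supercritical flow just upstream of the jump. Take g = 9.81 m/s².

Fr₂ = V₂/√(g·y₂) = 1.20/√(9.81×2.88) = 0.226.
Applying the sequent-depth relation in reverse, y₁/y₂ = ½[√(1 + 8Fr₂²) − 1] = ½[√1.408 − 1] = 0.0932.
y₁ = 0.0932 × 2.88 = 0.269 m.

y₁ = 0.269 m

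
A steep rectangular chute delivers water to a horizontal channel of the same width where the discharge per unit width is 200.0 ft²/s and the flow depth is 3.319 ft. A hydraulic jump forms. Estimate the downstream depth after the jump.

V₁ = q/y₁ = 200.0/3.319 = 60.26 ft/s. Fr₁ = V₁/√(g·y₁) = 60.26/√(32.2×3.319) = 5.829.
Bélanger equation: y₂/y₁ = ½[√(1 + 8Fr₁²) − 1] = ½[√272.81 − 1] = 7.759.
y₂ = 7.759 × 3.319 = 25.75 ft.

y₂ = 25.75 ft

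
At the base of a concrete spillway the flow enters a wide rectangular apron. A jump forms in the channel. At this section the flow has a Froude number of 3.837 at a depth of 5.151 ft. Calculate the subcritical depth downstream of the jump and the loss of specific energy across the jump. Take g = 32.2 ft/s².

y₂ = 25.49 ft; ΔE = 16.03 ft

Fr₁ = 3.837 (given).
By Bélanger, y₂/y₁ = ½[√(1 + 8Fr₁²) − 1] = ½[√118.78 − 1] = 4.949.
y₂ = 4.949 × 5.151 = 25.49 ft.
V₁ = Fr₁·√(g·y₁) = 3.837×√(32.2×5.151) = 49.42 ft/s; q = V₁·y₁ = 254.5 ft²/s. V₂ = q/y₂ = 254.5/25.49 = 9.984 ft/s. E₁ = y₁ + V₁²/2g = 43.07 ft; E₂ = y₂ + V₂²/2g = 27.04 ft. ΔE = E₁ − E₂ = 16.03 ft.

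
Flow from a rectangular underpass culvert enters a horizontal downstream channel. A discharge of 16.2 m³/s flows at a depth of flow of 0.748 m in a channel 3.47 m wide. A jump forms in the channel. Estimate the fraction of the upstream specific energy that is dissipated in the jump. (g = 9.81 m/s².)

q = Q/b = 16.2/3.47 = 4.67 m²/s; V₁ = q/y₁ = 6.24 m/s. Fr₁ = V₁/√(g·y₁) = 2.30.
Conjugate-depth relation: y₂/y₁ = ½[√(1 + 8Fr₁²) − 1] = ½[√43.47 − 1] = 2.80.
y₂ = 2.80 × 0.748 = 2.09 m.
E₁ = y₁ + V₁²/2g = 2.73 m. ΔE = (y₂ − y₁)³/(4y₁y₂) = 0.388 m. ΔE/E₁ = 0.388/2.73 = 0.142.

ΔE/E₁ = 0.142 (14.2%)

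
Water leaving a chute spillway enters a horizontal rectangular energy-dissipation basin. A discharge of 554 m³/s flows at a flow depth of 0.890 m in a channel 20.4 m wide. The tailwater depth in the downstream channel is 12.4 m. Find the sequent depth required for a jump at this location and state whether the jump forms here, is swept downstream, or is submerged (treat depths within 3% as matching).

y₂ = 12.6 m; the jump forms here

q = Q/b = 554/20.4 = 27.2 m²/s; V₁ = q/y₁ = 30.5 m/s. Fr₁ = V₁/√(g·y₁) = 10.3.
From the momentum equation for a rectangular channel, y₂/y₁ = ½[√(1 + 8Fr₁²) − 1] = ½[√854.1 − 1] = 14.1.
y₂ = 14.1 × 0.890 = 12.6 m.
Tailwater y_tw = 12.4 m: y_tw ≈ y₂, so the jump forms here.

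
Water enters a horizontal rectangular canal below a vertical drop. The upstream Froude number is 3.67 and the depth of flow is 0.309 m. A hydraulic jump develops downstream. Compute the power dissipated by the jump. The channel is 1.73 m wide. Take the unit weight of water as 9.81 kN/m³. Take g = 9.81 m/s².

Fr₁ = 3.67 (given).
Bélanger equation: y₂/y₁ = ½[√(1 + 8Fr₁²) − 1] = ½[√108.8 − 1] = 4.71.
y₂ = 4.71 × 0.309 = 1.46 m.
Head loss: ΔE = (y₂ − y₁)³/(4y₁y₂) = (1.46 − 0.309)³/(4×0.309×1.46) = 1.51/1.80 = 0.840 m.
V₁ = Fr₁·√(g·y₁) = 3.67×√(9.81×0.309) = 6.39 m/s; q = V₁·y₁ = 1.97 m²/s. Q = q·b = 1.97 × 1.73 = 3.42 m³/s. P = γ·Q·ΔE = 9.81 × 3.42 × 0.840 = 28.1 kW.

P = 28.1 kW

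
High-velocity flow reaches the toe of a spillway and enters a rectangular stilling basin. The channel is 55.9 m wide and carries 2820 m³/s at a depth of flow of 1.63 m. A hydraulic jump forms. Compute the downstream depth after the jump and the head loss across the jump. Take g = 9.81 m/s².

q = Q/b = 2820/55.9 = 50.4 m²/s; V₁ = q/y₁ = 30.9 m/s. Fr₁ = V₁/√(g·y₁) = 7.74.
Sequent-depth ratio: y₂/y₁ = ½[√(1 + 8Fr₁²) − 1] = ½[√480.2 − 1] = 10.5.
y₂ = 10.5 × 1.63 = 17.0 m.
V₂ = q/y₂ = 50.4/17.0 = 2.96 m/s. E₁ = y₁ + V₁²/2g = 50.5 m; E₂ = y₂ + V₂²/2g = 17.5 m. ΔE = E₁ − E₂ = 33.0 m.

y₂ = 17.0 m; ΔE = 33.0 m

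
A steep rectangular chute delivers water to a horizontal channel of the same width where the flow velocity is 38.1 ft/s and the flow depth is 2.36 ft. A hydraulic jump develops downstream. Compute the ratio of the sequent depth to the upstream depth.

y₂/y₁ = 5.70

Fr₁ = V₁/√(g·y₁) = 38.1/√(32.2×2.36) = 4.37.
From the momentum equation for a rectangular channel, y₂/y₁ = ½[√(1 + 8Fr₁²) − 1] = ½[√153.8 − 1] = 5.70.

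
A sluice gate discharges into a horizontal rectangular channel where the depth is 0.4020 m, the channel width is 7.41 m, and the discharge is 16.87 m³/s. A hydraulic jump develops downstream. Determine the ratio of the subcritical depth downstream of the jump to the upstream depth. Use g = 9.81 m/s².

q = Q/b = 16.87/7.41 = 2.277 m²/s; V₁ = q/y₁ = 5.663 m/s. Fr₁ = V₁/√(g·y₁) = 2.852.
Sequent-depth ratio: y₂/y₁ = ½[√(1 + 8Fr₁²) − 1] = ½[√66.063 − 1] = 3.564.

y₂/y₁ = 3.564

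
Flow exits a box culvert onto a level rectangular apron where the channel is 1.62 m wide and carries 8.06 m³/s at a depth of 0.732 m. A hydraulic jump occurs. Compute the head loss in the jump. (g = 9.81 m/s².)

q = Q/b = 8.06/1.62 = 4.98 m²/s; V₁ = q/y₁ = 6.80 m/s. Fr₁ = V₁/√(g·y₁) = 2.54.
By Bélanger, y₂/y₁ = ½[√(1 + 8Fr₁²) − 1] = ½[√52.47 − 1] = 3.12.
y₂ = 3.12 × 0.732 = 2.29 m.
Head loss: ΔE = (y₂ − y₁)³/(4y₁y₂) = (2.29 − 0.732)³/(4×0.732×2.29) = 3.75/6.69 = 0.560 m.

ΔE = 0.560 m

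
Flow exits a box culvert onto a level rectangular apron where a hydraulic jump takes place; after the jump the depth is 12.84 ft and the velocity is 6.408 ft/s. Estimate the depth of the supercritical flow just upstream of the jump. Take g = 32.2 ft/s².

Fr₂ = V₂/√(g·y₂) = 6.408/√(32.2×12.84) = 0.3151.
Applying the sequent-depth relation in reverse, y₁/y₂ = ½[√(1 + 8Fr₂²) − 1] = ½[√1.7945 − 1] = 0.1698.
y₁ = 0.1698 × 12.84 = 2.180 ft.

y₁ = 2.180 ft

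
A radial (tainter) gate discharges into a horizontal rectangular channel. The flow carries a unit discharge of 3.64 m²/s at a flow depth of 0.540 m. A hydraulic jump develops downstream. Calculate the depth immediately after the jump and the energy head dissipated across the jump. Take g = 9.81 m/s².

V₁ = q/y₁ = 3.64/0.540 = 6.74 m/s. Fr₁ = V₁/√(g·y₁) = 6.74/√(9.81×0.540) = 2.93.
Bélanger equation: y₂/y₁ = ½[√(1 + 8Fr₁²) − 1] = ½[√69.62 − 1] = 3.67.
y₂ = 3.67 × 0.540 = 1.98 m.
V₂ = q/y₂ = 3.64/1.98 = 1.84 m/s. E₁ = y₁ + V₁²/2g = 2.86 m; E₂ = y₂ + V₂²/2g = 2.15 m. ΔE = E₁ − E₂ = 0.701 m.

y₂ = 1.98 m; ΔE = 0.701 m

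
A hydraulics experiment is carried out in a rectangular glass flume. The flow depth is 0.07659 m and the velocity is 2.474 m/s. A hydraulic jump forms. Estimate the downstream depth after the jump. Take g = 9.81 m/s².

y₂ = 0.2732 m

Fr₁ = V₁/√(g·y₁) = 2.474/√(9.81×0.07659) = 2.854.
By Bélanger, y₂/y₁ = ½[√(1 + 8Fr₁²) − 1] = ½[√66.170 − 1] = 3.567.
y₂ = 3.567 × 0.07659 = 0.2732 m.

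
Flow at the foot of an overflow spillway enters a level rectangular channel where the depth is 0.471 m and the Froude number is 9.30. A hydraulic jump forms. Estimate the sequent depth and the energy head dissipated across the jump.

y₂ = 5.96 m; ΔE = 14.7 m

Fr₁ = 9.30 (given).
By Bélanger, y₂/y₁ = ½[√(1 + 8Fr₁²) − 1] = ½[√692.9 − 1] = 12.7.
y₂ = 12.7 × 0.471 = 5.96 m.
V₁ = Fr₁·√(g·y₁) = 9.30×√(9.81×0.471) = 20.0 m/s; q = V₁·y₁ = 9.42 m²/s. V₂ = q/y₂ = 9.42/5.96 = 1.58 m/s. E₁ = y₁ + V₁²/2g = 20.8 m; E₂ = y₂ + V₂²/2g = 6.09 m. ΔE = E₁ − E₂ = 14.7 m.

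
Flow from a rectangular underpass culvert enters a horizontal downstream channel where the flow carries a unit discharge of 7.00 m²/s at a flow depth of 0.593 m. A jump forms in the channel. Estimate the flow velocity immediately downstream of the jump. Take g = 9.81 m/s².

V₂ = 1.83 m/s

V₁ = q/y₁ = 7.00/0.593 = 11.8 m/s. Fr₁ = V₁/√(g·y₁) = 11.8/√(9.81×0.593) = 4.89.
Bélanger equation: y₂/y₁ = ½[√(1 + 8Fr₁²) − 1] = ½[√192.6 − 1] = 6.44.
y₂ = 6.44 × 0.593 = 3.82 m.
V₂ = q/y₂ = 7.00/3.82 = 1.83 m/s.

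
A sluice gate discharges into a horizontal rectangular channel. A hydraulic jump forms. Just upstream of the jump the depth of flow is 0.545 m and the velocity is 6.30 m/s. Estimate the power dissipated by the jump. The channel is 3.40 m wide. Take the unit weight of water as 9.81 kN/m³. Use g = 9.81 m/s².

P = 62.6 kW

Fr₁ = V₁/√(g·y₁) = 6.30/√(9.81×0.545) = 2.72.
By Bélanger, y₂/y₁ = ½[√(1 + 8Fr₁²) − 1] = ½[√60.39 − 1] = 3.39.
y₂ = 3.39 × 0.545 = 1.85 m.
q = V₁·y₁ = 6.30 × 0.545 = 3.43 m²/s. V₂ = q/y₂ = 3.43/1.85 = 1.86 m/s. E₁ = y₁ + V₁²/2g = 2.57 m; E₂ = y₂ + V₂²/2g = 2.02 m. ΔE = E₁ − E₂ = 0.546 m.
Q = q·b = 3.43 × 3.40 = 11.7 m³/s. P = γ·Q·ΔE = 9.81 × 11.7 × 0.546 = 62.6 kW.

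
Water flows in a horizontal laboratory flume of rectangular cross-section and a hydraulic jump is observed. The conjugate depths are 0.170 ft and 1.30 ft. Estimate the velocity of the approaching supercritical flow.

For a rectangular channel the momentum equation gives q² = ½·g·y₁·y₂·(y₁ + y₂) = ½×32.2×0.170×1.30×1.47 = 5.23.
q = √5.23 = 2.29 ft²/s.
V₁ = q/y₁ = 2.29/0.170 = 13.5 ft/s.

V₁ = 13.5 ft/s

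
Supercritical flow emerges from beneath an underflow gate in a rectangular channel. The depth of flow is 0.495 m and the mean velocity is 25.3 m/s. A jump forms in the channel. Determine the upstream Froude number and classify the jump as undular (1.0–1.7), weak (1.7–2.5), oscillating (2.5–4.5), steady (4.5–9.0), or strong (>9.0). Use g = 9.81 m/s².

Fr₁ = 11.5; strong jump

Fr₁ = V₁/√(g·y₁) = 25.3/√(9.81×0.495) = 11.5.
Fr₁ = 11.5 lies in the strong range.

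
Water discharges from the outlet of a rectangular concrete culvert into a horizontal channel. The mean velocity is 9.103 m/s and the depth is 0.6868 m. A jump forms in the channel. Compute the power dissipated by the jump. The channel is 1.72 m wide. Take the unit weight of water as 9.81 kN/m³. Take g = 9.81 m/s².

P = 170.9 kW

Fr₁ = V₁/√(g·y₁) = 9.103/√(9.81×0.6868) = 3.507.
By Bélanger, y₂/y₁ = ½[√(1 + 8Fr₁²) − 1] = ½[√99.392 − 1] = 4.485.
y₂ = 4.485 × 0.6868 = 3.080 m.
q = V₁·y₁ = 9.103 × 0.6868 = 6.252 m²/s. V₂ = q/y₂ = 6.252/3.080 = 2.030 m/s. E₁ = y₁ + V₁²/2g = 4.910 m; E₂ = y₂ + V₂²/2g = 3.290 m. ΔE = E₁ − E₂ = 1.620 m.
Q = q·b = 6.252 × 1.72 = 10.75 m³/s. P = γ·Q·ΔE = 9.81 × 10.75 × 1.620 = 170.9 kW.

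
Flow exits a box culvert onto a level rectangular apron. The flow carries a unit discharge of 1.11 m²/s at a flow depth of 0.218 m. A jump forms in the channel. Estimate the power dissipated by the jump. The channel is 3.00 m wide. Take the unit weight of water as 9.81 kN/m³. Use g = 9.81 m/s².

V₁ = q/y₁ = 1.11/0.218 = 5.09 m/s. Fr₁ = V₁/√(g·y₁) = 5.09/√(9.81×0.218) = 3.48.
By Bélanger, y₂/y₁ = ½[√(1 + 8Fr₁²) − 1] = ½[√97.98 − 1] = 4.45.
y₂ = 4.45 × 0.218 = 0.970 m.
V₂ = q/y₂ = 1.11/0.970 = 1.14 m/s. E₁ = y₁ + V₁²/2g = 1.54 m; E₂ = y₂ + V₂²/2g = 1.04 m. ΔE = E₁ − E₂ = 0.503 m.
Q = q·b = 1.11 × 3.00 = 3.33 m³/s. P = γ·Q·ΔE = 9.81 × 3.33 × 0.503 = 16.4 kW.

P = 16.4 kW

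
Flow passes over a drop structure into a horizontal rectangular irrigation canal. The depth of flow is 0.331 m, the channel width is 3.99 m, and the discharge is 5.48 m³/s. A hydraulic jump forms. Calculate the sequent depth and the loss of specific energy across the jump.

y₂ = 0.925 m; ΔE = 0.171 m

q = Q/b = 5.48/3.99 = 1.37 m²/s; V₁ = q/y₁ = 4.15 m/s. Fr₁ = V₁/√(g·y₁) = 2.30.
Sequent-depth ratio: y₂/y₁ = ½[√(1 + 8Fr₁²) − 1] = ½[√43.42 − 1] = 2.79.
y₂ = 2.79 × 0.331 = 0.925 m.
Head loss: ΔE = (y₂ − y₁)³/(4y₁y₂) = (0.925 − 0.331)³/(4×0.331×0.925) = 0.210/1.22 = 0.171 m.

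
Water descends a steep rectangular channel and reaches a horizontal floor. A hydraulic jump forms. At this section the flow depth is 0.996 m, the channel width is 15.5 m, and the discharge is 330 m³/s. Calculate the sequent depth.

q = Q/b = 330/15.5 = 21.3 m²/s; V₁ = q/y₁ = 21.4 m/s. Fr₁ = V₁/√(g·y₁) = 6.84.
Conjugate-depth relation: y₂/y₁ = ½[√(1 + 8Fr₁²) − 1] = ½[√375.1 − 1] = 9.18.
y₂ = 9.18 × 0.996 = 9.15 m.

y₂ = 9.15 m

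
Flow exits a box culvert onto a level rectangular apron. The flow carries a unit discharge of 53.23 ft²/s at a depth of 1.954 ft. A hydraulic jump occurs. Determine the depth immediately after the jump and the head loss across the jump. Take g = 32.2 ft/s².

y₂ = 8.563 ft; ΔE = 4.314 ft

V₁ = q/y₁ = 53.23/1.954 = 27.24 ft/s. Fr₁ = V₁/√(g·y₁) = 27.24/√(32.2×1.954) = 3.434.
Bélanger equation: y₂/y₁ = ½[√(1 + 8Fr₁²) − 1] = ½[√95.357 − 1] = 4.383.
y₂ = 4.383 × 1.954 = 8.563 ft.
V₂ = q/y₂ = 53.23/8.563 = 6.216 ft/s. E₁ = y₁ + V₁²/2g = 13.48 ft; E₂ = y₂ + V₂²/2g = 9.163 ft. ΔE = E₁ − E₂ = 4.314 ft.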